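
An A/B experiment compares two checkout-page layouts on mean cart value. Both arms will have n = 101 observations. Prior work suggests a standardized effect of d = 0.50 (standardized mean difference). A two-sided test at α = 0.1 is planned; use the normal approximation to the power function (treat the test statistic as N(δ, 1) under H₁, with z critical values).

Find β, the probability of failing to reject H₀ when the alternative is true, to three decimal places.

β ≈ 0.028

Noncentrality parameter: δ = d·√(n/2) = 0.50 × √(101/2) = 3.5532
Two-sided α = 0.1 → critical value z_{0.05} = 1.645.
Power = Φ(δ − 1.645) + Φ(−δ − 1.645) = Φ(1.908) + Φ(-5.198) = 0.9718 + 0.0000 = 0.9718.
Type II error: β = 1 − power = 1 − 0.9718 = 0.0282.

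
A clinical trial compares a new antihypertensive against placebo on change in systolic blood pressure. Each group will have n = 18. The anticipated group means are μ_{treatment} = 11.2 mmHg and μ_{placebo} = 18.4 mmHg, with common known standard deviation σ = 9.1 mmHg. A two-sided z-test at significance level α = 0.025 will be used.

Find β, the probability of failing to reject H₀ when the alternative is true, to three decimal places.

β ≈ 0.447

Standardized effect: d = |μ_{treatment} − μ_{placebo}| / σ = |11.2 − 18.4| / 9.1 = 0.7912
Noncentrality parameter: δ = d·√(n/2) = 0.7912 × √(18/2) = 2.3736
Two-sided α = 0.025 → critical value z_{0.0125} = 2.241.
Power = Φ(δ − 2.241) + Φ(−δ − 2.241) = Φ(0.132) + Φ(-4.615) = 0.5526 + 0.0000 = 0.5526.
Type II error: β = 1 − power = 1 − 0.5526 = 0.4474.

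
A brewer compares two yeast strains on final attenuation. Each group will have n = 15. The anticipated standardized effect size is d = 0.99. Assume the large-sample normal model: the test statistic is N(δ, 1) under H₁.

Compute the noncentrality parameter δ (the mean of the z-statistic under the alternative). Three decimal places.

δ ≈ 2.711

The noncentrality parameter scales effect size by the design's sample-size factor: δ = d·√(n/2) = 0.99 × √(15/2) = 2.7112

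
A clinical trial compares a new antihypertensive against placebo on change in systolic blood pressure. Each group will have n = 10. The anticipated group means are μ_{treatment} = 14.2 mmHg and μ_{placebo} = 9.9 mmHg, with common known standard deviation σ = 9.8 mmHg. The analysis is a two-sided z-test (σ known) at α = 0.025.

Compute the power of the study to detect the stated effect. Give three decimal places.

Power ≈ 0.104

Standardized effect: d = |μ_{treatment} − μ_{placebo}| / σ = |14.2 − 9.9| / 9.8 = 0.4388
Noncentrality parameter: δ = d·√(n/2) = 0.4388 × √(10/2) = 0.9811
Two-sided α = 0.025 → critical value z_{0.0125} = 2.241.
Power = Φ(δ − 2.241) + Φ(−δ − 2.241) = Φ(-1.260) + Φ(-3.223) = 0.1038 + 0.0006 = 0.1044.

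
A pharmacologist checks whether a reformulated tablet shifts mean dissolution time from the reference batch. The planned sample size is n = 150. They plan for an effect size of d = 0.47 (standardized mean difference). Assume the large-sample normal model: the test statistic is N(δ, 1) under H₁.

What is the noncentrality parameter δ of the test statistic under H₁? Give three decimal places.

δ ≈ 5.756

The noncentrality parameter scales effect size by the design's sample-size factor: δ = d·√n = 0.47 × √150 = 5.7563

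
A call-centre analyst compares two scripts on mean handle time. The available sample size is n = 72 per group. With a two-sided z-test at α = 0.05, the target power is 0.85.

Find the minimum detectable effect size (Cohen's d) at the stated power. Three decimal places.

d ≈ 0.499

Need Φ(δ − 1.960) = 0.85, so δ = 1.960 + 1.036 = 2.996.
(Lower-tail contribution to power is negligible for δ > 0.)
δ = d·√(n/2) ⇒ d = δ/√(n/2) = 2.996/√(72/2) = 0.4994.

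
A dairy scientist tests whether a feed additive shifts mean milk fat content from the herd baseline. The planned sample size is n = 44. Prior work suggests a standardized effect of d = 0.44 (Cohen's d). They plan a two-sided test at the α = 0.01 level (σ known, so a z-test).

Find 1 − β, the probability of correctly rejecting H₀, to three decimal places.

Noncentrality parameter: δ = d·√n = 0.44 × √44 = 2.9186
Critical value for a two-sided test at α = 0.01: z_{α/2} = 2.576.
Power = Φ(δ − 2.576) + Φ(−δ − 2.576) = Φ(0.343) + Φ(-5.494) = 0.6341 + 0.0000 = 0.6341.

Power ≈ 0.634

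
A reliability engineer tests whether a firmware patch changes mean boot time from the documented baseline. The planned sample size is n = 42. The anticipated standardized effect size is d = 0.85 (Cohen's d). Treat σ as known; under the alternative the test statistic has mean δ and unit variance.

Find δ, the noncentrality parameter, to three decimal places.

δ ≈ 5.509

δ = d·√n = 0.85 × √42 = 5.5086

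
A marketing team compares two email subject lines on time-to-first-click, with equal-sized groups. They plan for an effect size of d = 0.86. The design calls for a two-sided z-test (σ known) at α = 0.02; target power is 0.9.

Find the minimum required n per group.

Set Φ(δ − 2.326) = 0.9; then δ − 2.326 = Φ⁻¹(0.9) = 1.282, giving δ = 3.608.
(For δ > 0 the lower-tail rejection region contributes negligibly to power, so the one-term inversion is standard.)
δ = d·√(n/2) ⇒ n = 2(δ/d)² = 2 × (3.608 / 0.86)² = 35.20.
Round up to the next whole unit.

n = 36 per group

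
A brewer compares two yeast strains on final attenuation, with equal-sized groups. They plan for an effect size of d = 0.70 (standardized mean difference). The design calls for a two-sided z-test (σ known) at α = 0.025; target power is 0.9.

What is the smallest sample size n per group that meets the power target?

n = 51 per group

Set Φ(δ − 2.241) = 0.9; then δ − 2.241 = Φ⁻¹(0.9) = 1.282, giving δ = 3.523.
(Ignoring the negligible lower-tail rejection probability gives the usual closed-form inversion.)
δ = d·√(n/2) ⇒ n = 2(δ/d)² = 2 × (3.523 / 0.70)² = 50.66.
Rounding up, n = 51 per group.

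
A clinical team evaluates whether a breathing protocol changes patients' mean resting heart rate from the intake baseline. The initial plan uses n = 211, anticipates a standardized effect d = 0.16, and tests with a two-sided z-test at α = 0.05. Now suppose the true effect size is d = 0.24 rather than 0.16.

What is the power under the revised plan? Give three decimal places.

With d = 0.24: δ = d·√n = 0.24 × √211 = 3.4862. Critical value z_{0.025} = 1.960.
Revised power = Φ(δ − 1.960) + Φ(−δ − 1.960) = Φ(1.526) + Φ(-5.446) = 0.9365 + 0.0000 = 0.9365.

Power ≈ 0.937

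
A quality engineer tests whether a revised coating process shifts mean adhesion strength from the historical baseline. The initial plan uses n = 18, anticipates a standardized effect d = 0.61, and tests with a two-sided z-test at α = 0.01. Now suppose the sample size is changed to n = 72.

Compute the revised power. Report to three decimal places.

Power ≈ 0.995

With n = 72: δ = d·√n = 0.61 × √72 = 5.1760. Critical value z_{0.005} = 2.576.
Revised power = Φ(δ − 2.576) + Φ(−δ − 2.576) = Φ(2.600) + Φ(-7.752) = 0.9953 + 0.0000 = 0.9953.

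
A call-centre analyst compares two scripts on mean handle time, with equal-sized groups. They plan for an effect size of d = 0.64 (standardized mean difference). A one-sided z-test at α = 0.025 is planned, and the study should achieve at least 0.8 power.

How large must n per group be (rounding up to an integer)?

For power 0.8 need Φ(δ − z_{0.025}) = 0.8, so δ = z_{0.025} + z_{0.20} = 1.960 + 0.842 = 2.802.
δ = d·√(n/2) ⇒ n = 2(δ/d)² = 2 × (2.802 / 0.64)² = 38.32.
Rounding up, n = 39 per group.

n = 39 per group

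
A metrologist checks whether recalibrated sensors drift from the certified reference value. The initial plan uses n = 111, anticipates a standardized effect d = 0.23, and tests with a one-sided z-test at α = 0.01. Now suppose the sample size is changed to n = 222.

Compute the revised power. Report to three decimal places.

With n = 222: δ = d·√n = 0.23 × √222 = 3.4269. Critical value z_{0.01} = 2.326.
Revised power = P(Z > 2.326 − δ) = Φ(1.101) = 0.8645.

Power ≈ 0.864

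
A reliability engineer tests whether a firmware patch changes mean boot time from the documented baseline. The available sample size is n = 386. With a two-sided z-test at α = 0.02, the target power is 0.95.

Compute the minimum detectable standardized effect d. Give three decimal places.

Required noncentrality: δ = z_{0.01} + z_{0.05} = 2.326 + 1.645 = 3.971.
(The second rejection-region term Φ(−δ − z_{α/2}) is negligible and dropped.)
δ = d·√n ⇒ d = δ/√n = 3.971/√386 = 0.2021.

d ≈ 0.202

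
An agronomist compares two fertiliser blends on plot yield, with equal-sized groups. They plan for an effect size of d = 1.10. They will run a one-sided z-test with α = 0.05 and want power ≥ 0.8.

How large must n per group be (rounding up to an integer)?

n = 11 per group

Set Φ(δ − 1.645) = 0.8; then δ − 1.645 = Φ⁻¹(0.8) = 0.842, giving δ = 2.486.
δ = d·√(n/2) ⇒ n = 2(δ/d)² = 2 × (2.486 / 1.10)² = 10.22.
Round up to the next whole unit.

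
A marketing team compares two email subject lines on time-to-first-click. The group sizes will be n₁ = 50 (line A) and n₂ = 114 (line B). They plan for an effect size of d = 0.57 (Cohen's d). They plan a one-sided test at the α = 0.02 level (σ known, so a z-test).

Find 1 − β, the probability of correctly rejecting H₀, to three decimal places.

Noncentrality parameter: δ = d / √(1/n₁ + 1/n₂) = 0.57 / √(1/50 + 1/114) = 3.3604
One-sided α = 0.02 → critical value z_{0.02} = 2.054.
Power = P(Z > 2.054 − δ) = Φ(1.307) = 0.9043.

Power ≈ 0.904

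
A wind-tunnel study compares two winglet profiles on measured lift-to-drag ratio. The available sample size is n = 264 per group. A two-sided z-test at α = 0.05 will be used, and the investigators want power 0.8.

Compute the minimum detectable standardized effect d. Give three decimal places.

d ≈ 0.244

Need Φ(δ − 1.960) = 0.8, so δ = 1.960 + 0.842 = 2.802.
(Lower-tail contribution to power is negligible for δ > 0.)
δ = d·√(n/2) ⇒ d = δ/√(n/2) = 2.802/√(264/2) = 0.2438.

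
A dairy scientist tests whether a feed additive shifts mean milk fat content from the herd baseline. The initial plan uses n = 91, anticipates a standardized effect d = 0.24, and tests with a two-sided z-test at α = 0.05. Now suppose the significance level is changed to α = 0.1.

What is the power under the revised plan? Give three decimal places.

δ = d·√n = 0.24 × √91 = 2.2895 (unchanged). New critical value: z_{0.05} = 1.645.
Revised power = Φ(δ − 1.645) + Φ(−δ − 1.645) = Φ(0.645) + Φ(-3.934) = 0.7404 + 0.0000 = 0.7404.

Power ≈ 0.740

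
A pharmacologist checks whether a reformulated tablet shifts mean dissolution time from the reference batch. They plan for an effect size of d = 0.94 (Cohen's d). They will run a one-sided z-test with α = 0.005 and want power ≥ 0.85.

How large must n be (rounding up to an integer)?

n = 15

Set Φ(δ − 2.576) = 0.85; then δ − 2.576 = Φ⁻¹(0.85) = 1.036, giving δ = 3.612.
δ = d·√n ⇒ n = (δ/d)² = (3.612 / 0.94)² = 14.77.
Rounding up, n = 15.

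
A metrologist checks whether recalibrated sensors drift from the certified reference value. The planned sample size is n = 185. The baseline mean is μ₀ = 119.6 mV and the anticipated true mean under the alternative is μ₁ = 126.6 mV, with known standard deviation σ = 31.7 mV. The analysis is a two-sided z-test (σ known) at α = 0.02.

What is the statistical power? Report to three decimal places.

Standardized effect: d = |μ₁ − μ₀| / σ = |126.6 − 119.6| / 31.7 = 0.2208
Noncentrality parameter: δ = d·√n = 0.2208 × √185 = 3.0035
Critical value for a two-sided test at α = 0.02: z_{α/2} = 2.326.
Power = Φ(δ − 2.326) + Φ(−δ − 2.326) = Φ(0.677) + Φ(-5.330) = 0.7508 + 0.0000 = 0.7508.

Power ≈ 0.751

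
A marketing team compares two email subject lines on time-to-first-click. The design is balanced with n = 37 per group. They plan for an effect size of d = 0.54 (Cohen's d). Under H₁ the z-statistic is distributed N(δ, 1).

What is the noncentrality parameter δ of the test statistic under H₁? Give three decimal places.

δ ≈ 2.323

δ = d·√(n/2) = 0.54 × √(37/2) = 2.3226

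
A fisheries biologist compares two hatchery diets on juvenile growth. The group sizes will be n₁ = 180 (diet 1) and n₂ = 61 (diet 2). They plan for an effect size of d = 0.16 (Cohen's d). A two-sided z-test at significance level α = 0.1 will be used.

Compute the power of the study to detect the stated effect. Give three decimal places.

Power ≈ 0.289

Noncentrality parameter: δ = d / √(1/n₁ + 1/n₂) = 0.16 / √(1/180 + 1/61) = 1.0800
Two-sided α = 0.1 → critical value z_{0.05} = 1.645.
Power = Φ(δ − 1.645) + Φ(−δ − 1.645) = Φ(-0.565) + Φ(-2.725) = 0.2861 + 0.0032 = 0.2893.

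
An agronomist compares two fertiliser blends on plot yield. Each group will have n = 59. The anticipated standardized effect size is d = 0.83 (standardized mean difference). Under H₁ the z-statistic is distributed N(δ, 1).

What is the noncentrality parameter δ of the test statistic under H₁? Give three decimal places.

δ ≈ 4.508

The noncentrality parameter scales effect size by the design's sample-size factor: δ = d·√(n/2) = 0.83 × √(59/2) = 4.5081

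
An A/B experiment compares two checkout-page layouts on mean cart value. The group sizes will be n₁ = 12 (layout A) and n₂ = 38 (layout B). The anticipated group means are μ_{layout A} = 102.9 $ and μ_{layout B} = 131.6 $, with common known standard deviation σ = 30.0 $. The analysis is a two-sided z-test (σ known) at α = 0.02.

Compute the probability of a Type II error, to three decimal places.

β ≈ 0.287

Standardized effect: d = |μ_{layout A} − μ_{layout B}| / σ = |102.9 − 131.6| / 30.0 = 0.9567
Noncentrality parameter: δ = d / √(1/n₁ + 1/n₂) = 0.9567 / √(1/12 + 1/38) = 2.8891
Two-sided α = 0.02 → critical value z_{0.01} = 2.326.
Power = Φ(δ − 2.326) + Φ(−δ − 2.326) = Φ(0.563) + Φ(-5.215) = 0.7132 + 0.0000 = 0.7132.
Type II error: β = 1 − power = 1 − 0.7132 = 0.2868.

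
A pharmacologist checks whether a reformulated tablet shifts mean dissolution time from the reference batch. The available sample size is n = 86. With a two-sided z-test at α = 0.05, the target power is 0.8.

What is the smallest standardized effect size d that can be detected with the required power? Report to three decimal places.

Required noncentrality: δ = z_{0.025} + z_{0.20} = 1.960 + 0.842 = 2.802.
(Lower-tail contribution to power is negligible for δ > 0.)
δ = d·√n ⇒ d = δ/√n = 2.802/√86 = 0.3021.

d ≈ 0.302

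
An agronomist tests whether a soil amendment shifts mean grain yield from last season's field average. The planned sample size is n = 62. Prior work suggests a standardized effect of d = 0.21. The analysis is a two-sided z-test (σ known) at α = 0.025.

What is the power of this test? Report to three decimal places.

Noncentrality parameter: δ = d·√n = 0.21 × √62 = 1.6535
Critical value for a two-sided test at α = 0.025: z_{α/2} = 2.241.
Power = Φ(δ − 2.241) + Φ(−δ − 2.241) = Φ(-0.588) + Φ(-3.895) = 0.2783 + 0.0000 = 0.2784.

Power ≈ 0.278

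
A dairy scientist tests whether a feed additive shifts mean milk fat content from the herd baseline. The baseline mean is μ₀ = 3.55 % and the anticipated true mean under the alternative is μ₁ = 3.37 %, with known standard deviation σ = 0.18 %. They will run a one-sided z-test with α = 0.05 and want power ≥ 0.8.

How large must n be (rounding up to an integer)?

Standardized effect: d = |μ₁ − μ₀| / σ = |3.37 − 3.55| / 0.18 = 1.0000
Set Φ(δ − 1.645) = 0.8; then δ − 1.645 = Φ⁻¹(0.8) = 0.842, giving δ = 2.486.
δ = d·√n ⇒ n = (δ/d)² = (2.486 / 1.0000)² = 6.18.
Rounding up, n = 7.

n = 7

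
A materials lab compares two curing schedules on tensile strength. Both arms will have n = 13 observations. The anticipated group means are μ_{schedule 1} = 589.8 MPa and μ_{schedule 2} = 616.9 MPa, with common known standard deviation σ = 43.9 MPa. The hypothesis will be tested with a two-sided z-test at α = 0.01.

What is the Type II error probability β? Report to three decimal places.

β ≈ 0.842

Standardized effect: d = |μ_{schedule 1} − μ_{schedule 2}| / σ = |589.8 − 616.9| / 43.9 = 0.6173
Noncentrality parameter: δ = d·√(n/2) = 0.6173 × √(13/2) = 1.5738
Critical value for a two-sided test at α = 0.01: z_{α/2} = 2.576.
Power = Φ(δ − 2.576) + Φ(−δ − 2.576) = Φ(-1.002) + Φ(-4.150) = 0.1582 + 0.0000 = 0.1582.
Type II error: β = 1 − power = 1 − 0.1582 = 0.8418.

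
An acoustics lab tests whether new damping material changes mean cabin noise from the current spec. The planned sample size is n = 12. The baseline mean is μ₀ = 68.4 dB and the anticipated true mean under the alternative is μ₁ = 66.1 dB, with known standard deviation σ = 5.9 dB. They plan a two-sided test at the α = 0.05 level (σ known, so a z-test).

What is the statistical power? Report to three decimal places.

Power ≈ 0.272

Standardized effect: d = |μ₁ − μ₀| / σ = |66.1 − 68.4| / 5.9 = 0.3898
Noncentrality parameter: δ = d·√n = 0.3898 × √12 = 1.3504
Two-sided α = 0.05 → critical value z_{0.025} = 1.960.
Power = Φ(δ − 1.960) + Φ(−δ − 1.960) = Φ(-0.610) + Φ(-3.310) = 0.2711 + 0.0005 = 0.2715.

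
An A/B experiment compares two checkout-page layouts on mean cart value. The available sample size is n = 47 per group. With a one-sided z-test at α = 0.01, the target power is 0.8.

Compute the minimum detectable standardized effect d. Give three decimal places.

d ≈ 0.654

Required noncentrality: δ = z_{0.01} + z_{0.20} = 2.326 + 0.842 = 3.168.
δ = d·√(n/2) ⇒ d = δ/√(n/2) = 3.168/√(47/2) = 0.6535.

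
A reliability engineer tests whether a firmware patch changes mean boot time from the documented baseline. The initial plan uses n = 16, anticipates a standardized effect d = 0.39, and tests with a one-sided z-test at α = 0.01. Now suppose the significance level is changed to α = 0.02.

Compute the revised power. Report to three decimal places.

Power ≈ 0.311

δ = d·√n = 0.39 × √16 = 1.5600 (unchanged). New critical value: z_{0.02} = 2.054.
Revised power = P(Z > 2.054 − δ) = Φ(-0.494) = 0.3107.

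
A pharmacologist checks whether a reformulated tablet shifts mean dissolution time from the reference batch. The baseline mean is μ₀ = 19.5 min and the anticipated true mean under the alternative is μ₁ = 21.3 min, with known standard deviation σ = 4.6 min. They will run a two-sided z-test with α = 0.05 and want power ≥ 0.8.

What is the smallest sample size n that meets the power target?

n = 52

Standardized effect: d = |μ₁ − μ₀| / σ = |21.3 − 19.5| / 4.6 = 0.3913
Set Φ(δ − 1.960) = 0.8; then δ − 1.960 = Φ⁻¹(0.8) = 0.842, giving δ = 2.802.
(Ignoring the negligible lower-tail rejection probability gives the usual closed-form inversion.)
δ = d·√n ⇒ n = (δ/d)² = (2.802 / 0.3913)² = 51.26.
Rounding up, n = 52.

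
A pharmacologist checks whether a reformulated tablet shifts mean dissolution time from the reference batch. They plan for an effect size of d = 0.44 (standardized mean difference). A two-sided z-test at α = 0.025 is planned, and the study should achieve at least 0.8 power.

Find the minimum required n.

For power 0.8 need Φ(δ − z_{0.0125}) = 0.8, so δ = z_{0.0125} + z_{0.20} = 2.241 + 0.842 = 3.083.
(For δ > 0 the lower-tail rejection region contributes negligibly to power, so the one-term inversion is standard.)
δ = d·√n ⇒ n = (δ/d)² = (3.083 / 0.44)² = 49.10.
Round up to the next whole unit.

n = 50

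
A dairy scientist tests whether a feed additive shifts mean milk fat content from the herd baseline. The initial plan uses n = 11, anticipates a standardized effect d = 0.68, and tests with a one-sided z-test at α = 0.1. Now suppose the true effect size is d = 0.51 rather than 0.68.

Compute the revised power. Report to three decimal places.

Power ≈ 0.659

With d = 0.51: δ = d·√n = 0.51 × √11 = 1.6915. Critical value z_{0.1} = 1.282.
Revised power = P(Z > 1.282 − δ) = Φ(0.410) = 0.6591.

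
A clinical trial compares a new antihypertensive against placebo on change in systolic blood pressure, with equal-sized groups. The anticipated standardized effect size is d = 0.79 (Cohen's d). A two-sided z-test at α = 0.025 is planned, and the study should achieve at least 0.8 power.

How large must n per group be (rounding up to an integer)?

Set Φ(δ − 2.241) = 0.8; then δ − 2.241 = Φ⁻¹(0.8) = 0.842, giving δ = 3.083.
(For δ > 0 the lower-tail rejection region contributes negligibly to power, so the one-term inversion is standard.)
δ = d·√(n/2) ⇒ n = 2(δ/d)² = 2 × (3.083 / 0.79)² = 30.46.
Round up to the next whole unit.

n = 31 per group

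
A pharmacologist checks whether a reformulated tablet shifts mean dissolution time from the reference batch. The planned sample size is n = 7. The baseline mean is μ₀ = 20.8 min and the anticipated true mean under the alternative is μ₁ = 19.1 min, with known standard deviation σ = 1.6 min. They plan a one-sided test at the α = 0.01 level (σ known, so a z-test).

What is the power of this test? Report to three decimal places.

Power ≈ 0.686

Standardized effect: d = |μ₁ − μ₀| / σ = |19.1 − 20.8| / 1.6 = 1.0625
Noncentrality parameter: δ = d·√n = 1.0625 × √7 = 2.8111
One-sided α = 0.01 → critical value z_{0.01} = 2.326.
Power = Φ(δ − 2.326) = Φ(0.485) = 0.6861.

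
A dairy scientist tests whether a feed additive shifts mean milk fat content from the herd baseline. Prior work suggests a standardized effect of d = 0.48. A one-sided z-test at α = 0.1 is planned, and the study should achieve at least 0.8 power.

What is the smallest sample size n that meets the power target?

For power 0.8 need Φ(δ − z_{0.1}) = 0.8, so δ = z_{0.1} + z_{0.20} = 1.282 + 0.842 = 2.123.
δ = d·√n ⇒ n = (δ/d)² = (2.123 / 0.48)² = 19.57.
Round up to the next whole unit.

n = 20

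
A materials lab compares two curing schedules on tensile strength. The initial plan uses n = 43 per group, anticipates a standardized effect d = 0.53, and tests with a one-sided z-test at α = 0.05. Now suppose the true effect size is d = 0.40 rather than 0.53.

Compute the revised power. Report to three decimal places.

With d = 0.40: δ = d·√(n/2) = 0.40 × √(43/2) = 1.8547. Critical value z_{0.05} = 1.645.
Revised power = Φ(δ − 1.645) = Φ(0.210) = 0.5831.

Power ≈ 0.583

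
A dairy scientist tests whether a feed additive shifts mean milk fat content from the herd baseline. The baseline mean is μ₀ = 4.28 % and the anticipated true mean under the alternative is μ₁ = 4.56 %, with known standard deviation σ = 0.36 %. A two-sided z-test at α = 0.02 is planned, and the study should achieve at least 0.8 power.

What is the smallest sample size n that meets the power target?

n = 17

Standardized effect: d = |μ₁ − μ₀| / σ = |4.56 − 4.28| / 0.36 = 0.7778
Set Φ(δ − 2.326) = 0.8; then δ − 2.326 = Φ⁻¹(0.8) = 0.842, giving δ = 3.168.
(Ignoring the negligible lower-tail rejection probability gives the usual closed-form inversion.)
δ = d·√n ⇒ n = (δ/d)² = (3.168 / 0.7778)² = 16.59.
Round up to the next whole unit.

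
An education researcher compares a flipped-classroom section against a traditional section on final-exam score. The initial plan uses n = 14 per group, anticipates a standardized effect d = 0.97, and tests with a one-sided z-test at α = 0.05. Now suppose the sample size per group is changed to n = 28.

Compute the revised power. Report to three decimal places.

Power ≈ 0.976

With n = 28 per group: δ = d·√(n/2) = 0.97 × √(28/2) = 3.6294. Critical value z_{0.05} = 1.645.
Revised power = Φ(δ − 1.645) = Φ(1.985) = 0.9764.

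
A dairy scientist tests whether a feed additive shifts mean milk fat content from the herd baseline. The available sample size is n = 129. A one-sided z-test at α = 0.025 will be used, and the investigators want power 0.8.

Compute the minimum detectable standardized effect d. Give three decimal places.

Need Φ(δ − 1.960) = 0.8, so δ = 1.960 + 0.842 = 2.802.
δ = d·√n ⇒ d = δ/√n = 2.802/√129 = 0.2467.

d ≈ 0.247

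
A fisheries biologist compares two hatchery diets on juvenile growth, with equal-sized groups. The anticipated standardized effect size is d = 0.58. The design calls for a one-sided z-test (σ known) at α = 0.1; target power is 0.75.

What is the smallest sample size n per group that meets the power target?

Set Φ(δ − 1.282) = 0.75; then δ − 1.282 = Φ⁻¹(0.75) = 0.674, giving δ = 1.956.
δ = d·√(n/2) ⇒ n = 2(δ/d)² = 2 × (1.956 / 0.58)² = 22.75.
Rounding up, n = 23 per group.

n = 23 per group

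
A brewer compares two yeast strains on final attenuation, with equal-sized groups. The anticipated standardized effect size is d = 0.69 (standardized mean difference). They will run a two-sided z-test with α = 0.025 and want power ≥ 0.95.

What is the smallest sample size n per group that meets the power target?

n = 64 per group

Set Φ(δ − 2.241) = 0.95; then δ − 2.241 = Φ⁻¹(0.95) = 1.645, giving δ = 3.886.
(The Φ(−δ − z_{α/2}) term is vanishingly small for δ > 0 and is dropped in the standard sample-size formula.)
δ = d·√(n/2) ⇒ n = 2(δ/d)² = 2 × (3.886 / 0.69)² = 63.44.
Round up to the next whole unit.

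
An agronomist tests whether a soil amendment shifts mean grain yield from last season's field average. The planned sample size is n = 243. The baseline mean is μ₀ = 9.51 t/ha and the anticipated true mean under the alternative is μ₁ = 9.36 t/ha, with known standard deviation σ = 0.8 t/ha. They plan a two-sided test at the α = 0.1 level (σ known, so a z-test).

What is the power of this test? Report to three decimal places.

Power ≈ 0.899

Standardized effect: d = |μ₁ − μ₀| / σ = |9.36 − 9.51| / 0.8 = 0.1875
Noncentrality parameter: δ = d·√n = 0.1875 × √243 = 2.9228
Two-sided α = 0.1 → critical value z_{0.05} = 1.645.
Power = Φ(δ − 1.645) + Φ(−δ − 1.645) = Φ(1.278) + Φ(-4.568) = 0.8994 + 0.0000 = 0.8994.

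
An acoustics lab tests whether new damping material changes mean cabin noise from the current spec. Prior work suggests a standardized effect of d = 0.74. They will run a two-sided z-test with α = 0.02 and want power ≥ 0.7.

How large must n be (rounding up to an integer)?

Set Φ(δ − 2.326) = 0.7; then δ − 2.326 = Φ⁻¹(0.7) = 0.524, giving δ = 2.851.
(The Φ(−δ − z_{α/2}) term is vanishingly small for δ > 0 and is dropped in the standard sample-size formula.)
δ = d·√n ⇒ n = (δ/d)² = (2.851 / 0.74)² = 14.84.
Rounding up, n = 15.

n = 15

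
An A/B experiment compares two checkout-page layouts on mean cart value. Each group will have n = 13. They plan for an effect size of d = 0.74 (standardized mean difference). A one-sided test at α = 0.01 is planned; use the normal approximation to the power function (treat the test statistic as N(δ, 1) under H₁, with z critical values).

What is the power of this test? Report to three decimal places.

Power ≈ 0.330

Noncentrality parameter: δ = d·√(n/2) = 0.74 × √(13/2) = 1.8866
One-sided α = 0.01 → critical value z_{0.01} = 2.326.
Power = P(Z > 2.326 − δ) = Φ(-0.440) = 0.3301.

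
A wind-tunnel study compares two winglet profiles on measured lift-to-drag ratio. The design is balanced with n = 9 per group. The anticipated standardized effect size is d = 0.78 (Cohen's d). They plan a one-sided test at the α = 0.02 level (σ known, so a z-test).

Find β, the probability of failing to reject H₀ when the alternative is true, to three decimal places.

β ≈ 0.655

Noncentrality parameter: λ = d·√(n/2) = 0.78 × √(9/2) = 1.6546
Critical value for a one-sided test at α = 0.02: z_α = 2.054.
Power = P(Z > 2.054 − λ) = Φ(-0.399) = 0.3449.
Type II error: β = 1 − power = 1 − 0.3449 = 0.6551.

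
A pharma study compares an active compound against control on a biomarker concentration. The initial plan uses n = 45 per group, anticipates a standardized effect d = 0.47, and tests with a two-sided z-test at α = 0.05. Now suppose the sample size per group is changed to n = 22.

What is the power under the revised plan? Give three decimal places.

Power ≈ 0.344

With n = 22 per group: δ = d·√(n/2) = 0.47 × √(22/2) = 1.5588. Critical value z_{0.025} = 1.960.
Revised power = Φ(δ − 1.960) + Φ(−δ − 1.960) = Φ(-0.401) + Φ(-3.519) = 0.3442 + 0.0002 = 0.3444.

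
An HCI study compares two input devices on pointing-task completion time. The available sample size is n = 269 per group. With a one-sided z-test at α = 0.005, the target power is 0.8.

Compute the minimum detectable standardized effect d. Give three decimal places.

d ≈ 0.295

Required noncentrality: δ = z_{0.005} + z_{0.20} = 2.576 + 0.842 = 3.417.
δ = d·√(n/2) ⇒ d = δ/√(n/2) = 3.417/√(269/2) = 0.2947.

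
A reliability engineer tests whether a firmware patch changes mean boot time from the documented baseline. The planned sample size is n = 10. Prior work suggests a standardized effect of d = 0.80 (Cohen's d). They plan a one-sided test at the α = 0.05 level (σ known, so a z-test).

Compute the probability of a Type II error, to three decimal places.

β ≈ 0.188

Noncentrality parameter: δ = d·√n = 0.80 × √10 = 2.5298
One-sided α = 0.05 → critical value z_{0.05} = 1.645.
Power = P(Z > 1.645 − δ) = Φ(0.885) = 0.8119.
Type II error: β = 1 − power = 1 − 0.8119 = 0.1881.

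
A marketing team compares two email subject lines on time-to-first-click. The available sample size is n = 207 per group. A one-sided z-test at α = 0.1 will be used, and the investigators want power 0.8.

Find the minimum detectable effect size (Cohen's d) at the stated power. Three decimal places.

Required noncentrality: δ = z_{0.1} + z_{0.20} = 1.282 + 0.842 = 2.123.
δ = d·√(n/2) ⇒ d = δ/√(n/2) = 2.123/√(207/2) = 0.2087.

d ≈ 0.209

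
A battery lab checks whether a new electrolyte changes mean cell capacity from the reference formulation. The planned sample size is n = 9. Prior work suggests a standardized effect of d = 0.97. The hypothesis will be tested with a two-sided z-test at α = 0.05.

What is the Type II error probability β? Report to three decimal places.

Noncentrality parameter: δ = d·√n = 0.97 × √9 = 2.9100
Critical value for a two-sided test at α = 0.05: z_{α/2} = 1.960.
Power = Φ(δ − 1.960) + Φ(−δ − 1.960) = Φ(0.950) + Φ(-4.870) = 0.8290 + 0.0000 = 0.8290.
Type II error: β = 1 − power = 1 − 0.8290 = 0.1710.

β ≈ 0.171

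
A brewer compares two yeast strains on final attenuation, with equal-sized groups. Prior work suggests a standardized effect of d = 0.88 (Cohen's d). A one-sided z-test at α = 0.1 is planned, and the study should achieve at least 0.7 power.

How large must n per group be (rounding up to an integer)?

Set Φ(δ − 1.282) = 0.7; then δ − 1.282 = Φ⁻¹(0.7) = 0.524, giving δ = 1.806.
δ = d·√(n/2) ⇒ n = 2(δ/d)² = 2 × (1.806 / 0.88)² = 8.42.
Rounding up, n = 9 per group.

n = 9 per group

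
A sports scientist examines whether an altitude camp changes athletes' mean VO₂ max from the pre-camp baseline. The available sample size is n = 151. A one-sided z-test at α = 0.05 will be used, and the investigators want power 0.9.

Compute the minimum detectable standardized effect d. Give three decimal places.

d ≈ 0.238

Required noncentrality: δ = z_{0.05} + z_{0.10} = 1.645 + 1.282 = 2.926.
δ = d·√n ⇒ d = δ/√n = 2.926/√151 = 0.2381.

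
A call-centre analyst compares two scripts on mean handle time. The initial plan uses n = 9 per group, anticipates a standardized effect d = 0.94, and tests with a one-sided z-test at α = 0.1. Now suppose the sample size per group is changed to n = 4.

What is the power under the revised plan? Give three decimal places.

With n = 4 per group: δ = d·√(n/2) = 0.94 × √(4/2) = 1.3294. Critical value z_{0.1} = 1.282.
Revised power = Φ(δ − 1.282) = Φ(0.048) = 0.5191.

Power ≈ 0.519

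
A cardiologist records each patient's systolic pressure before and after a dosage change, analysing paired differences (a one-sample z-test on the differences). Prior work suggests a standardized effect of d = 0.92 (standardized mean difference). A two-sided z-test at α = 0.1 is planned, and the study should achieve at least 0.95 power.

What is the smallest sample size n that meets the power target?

Set Φ(δ − 1.645) = 0.95; then δ − 1.645 = Φ⁻¹(0.95) = 1.645, giving δ = 3.290.
(The Φ(−δ − z_{α/2}) term is vanishingly small for δ > 0 and is dropped in the standard sample-size formula.)
δ = d·√n ⇒ n = (δ/d)² = (3.290 / 0.92)² = 12.79.
Rounding up, n = 13.

n = 13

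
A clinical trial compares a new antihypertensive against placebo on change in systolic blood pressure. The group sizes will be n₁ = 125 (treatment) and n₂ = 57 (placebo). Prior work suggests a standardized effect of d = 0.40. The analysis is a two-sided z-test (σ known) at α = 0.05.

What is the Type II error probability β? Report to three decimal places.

Noncentrality parameter: δ = d / √(1/n₁ + 1/n₂) = 0.40 / √(1/125 + 1/57) = 2.5027
Critical value for a two-sided test at α = 0.05: z_{α/2} = 1.960.
Power = Φ(δ − 1.960) + Φ(−δ − 1.960) = Φ(0.543) + Φ(-4.463) = 0.7064 + 0.0000 = 0.7064.
Type II error: β = 1 − power = 1 − 0.7064 = 0.2936.

β ≈ 0.294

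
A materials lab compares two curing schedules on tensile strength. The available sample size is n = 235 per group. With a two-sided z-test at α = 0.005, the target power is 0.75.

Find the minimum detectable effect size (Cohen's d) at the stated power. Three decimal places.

d ≈ 0.321

Required noncentrality: δ = z_{0.0025} + z_{0.25} = 2.807 + 0.674 = 3.482.
(Lower-tail contribution to power is negligible for δ > 0.)
δ = d·√(n/2) ⇒ d = δ/√(n/2) = 3.482/√(235/2) = 0.3212.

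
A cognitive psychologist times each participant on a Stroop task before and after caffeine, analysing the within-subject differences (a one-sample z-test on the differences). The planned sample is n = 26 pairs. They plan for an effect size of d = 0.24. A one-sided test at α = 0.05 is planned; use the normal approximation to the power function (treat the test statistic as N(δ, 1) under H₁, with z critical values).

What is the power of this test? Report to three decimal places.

Power ≈ 0.337

Noncentrality parameter: δ = d·√n = 0.24 × √26 = 1.2238
Critical value for a one-sided test at α = 0.05: z_α = 1.645.
Power = P(Z > 1.645 − δ) = Φ(-0.421) = 0.3368.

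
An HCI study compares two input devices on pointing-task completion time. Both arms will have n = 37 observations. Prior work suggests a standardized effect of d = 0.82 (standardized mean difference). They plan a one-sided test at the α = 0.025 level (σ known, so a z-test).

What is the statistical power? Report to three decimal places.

Power ≈ 0.941

Noncentrality parameter: δ = d·√(n/2) = 0.82 × √(37/2) = 3.5270
One-sided α = 0.025 → critical value z_{0.025} = 1.960.
Power = P(Z > 1.960 − δ) = Φ(1.567) = 0.9414.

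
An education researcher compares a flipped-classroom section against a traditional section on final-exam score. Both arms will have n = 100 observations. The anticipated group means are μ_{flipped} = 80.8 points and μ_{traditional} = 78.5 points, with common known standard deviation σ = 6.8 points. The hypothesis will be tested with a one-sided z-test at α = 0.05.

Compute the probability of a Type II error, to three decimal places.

Standardized effect: d = |μ_{flipped} − μ_{traditional}| / σ = |80.8 − 78.5| / 6.8 = 0.3382
Noncentrality parameter: δ = d·√(n/2) = 0.3382 × √(100/2) = 2.3917
One-sided α = 0.05 → critical value z_{0.05} = 1.645.
Power = Φ(δ − 1.645) = Φ(0.747) = 0.7724.
Type II error: β = 1 − power = 1 − 0.7724 = 0.2276.

β ≈ 0.228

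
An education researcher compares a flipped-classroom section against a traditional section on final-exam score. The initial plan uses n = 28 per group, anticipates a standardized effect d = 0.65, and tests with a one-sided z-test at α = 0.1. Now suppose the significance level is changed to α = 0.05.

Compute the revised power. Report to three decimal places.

δ = d·√(n/2) = 0.65 × √(28/2) = 2.4321 (unchanged). New critical value: z_{0.05} = 1.645.
Revised power = P(Z > 1.645 − δ) = Φ(0.787) = 0.7844.

Power ≈ 0.784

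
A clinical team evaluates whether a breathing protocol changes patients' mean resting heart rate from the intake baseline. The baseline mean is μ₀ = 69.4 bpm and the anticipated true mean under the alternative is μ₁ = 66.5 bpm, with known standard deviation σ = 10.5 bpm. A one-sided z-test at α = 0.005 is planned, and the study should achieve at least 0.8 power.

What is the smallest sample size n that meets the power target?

Standardized effect: d = |μ₁ − μ₀| / σ = |66.5 − 69.4| / 10.5 = 0.2762
For power 0.8 need Φ(δ − z_{0.005}) = 0.8, so δ = z_{0.005} + z_{0.20} = 2.576 + 0.842 = 3.417.
δ = d·√n ⇒ n = (δ/d)² = (3.417 / 0.2762)² = 153.10.
Round up to the next whole unit.

n = 154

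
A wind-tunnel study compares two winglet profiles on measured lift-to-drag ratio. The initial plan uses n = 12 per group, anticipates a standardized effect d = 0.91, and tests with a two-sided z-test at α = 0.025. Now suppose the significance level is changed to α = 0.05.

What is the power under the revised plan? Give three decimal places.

Power ≈ 0.606

δ = d·√(n/2) = 0.91 × √(12/2) = 2.2290 (unchanged). New critical value: z_{0.025} = 1.960.
Revised power = Φ(δ − 1.960) + Φ(−δ − 1.960) = Φ(0.269) + Φ(-4.189) = 0.6061 + 0.0000 = 0.6061.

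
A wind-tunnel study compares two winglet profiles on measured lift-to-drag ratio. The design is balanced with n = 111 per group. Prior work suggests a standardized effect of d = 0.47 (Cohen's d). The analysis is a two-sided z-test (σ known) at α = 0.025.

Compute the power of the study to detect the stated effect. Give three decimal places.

Power ≈ 0.896

Noncentrality parameter: δ = d·√(n/2) = 0.47 × √(111/2) = 3.5014
Two-sided α = 0.025 → critical value z_{0.0125} = 2.241.
Power = Φ(δ − 2.241) + Φ(−δ − 2.241) = Φ(1.260) + Φ(-5.743) = 0.8962 + 0.0000 = 0.8962.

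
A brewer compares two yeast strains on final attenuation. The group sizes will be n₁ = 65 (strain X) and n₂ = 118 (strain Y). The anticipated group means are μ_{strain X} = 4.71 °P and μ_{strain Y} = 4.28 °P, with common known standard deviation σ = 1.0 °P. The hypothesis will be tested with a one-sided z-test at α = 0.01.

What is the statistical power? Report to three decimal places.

Power ≈ 0.676

Standardized effect: d = |μ_{strain X} − μ_{strain Y}| / σ = |4.71 − 4.28| / 1.0 = 0.4300
Noncentrality parameter: δ = d / √(1/n₁ + 1/n₂) = 0.4300 / √(1/65 + 1/118) = 2.7838
One-sided α = 0.01 → critical value z_{0.01} = 2.326.
Power = P(Z > 2.326 − δ) = Φ(0.457) = 0.6763.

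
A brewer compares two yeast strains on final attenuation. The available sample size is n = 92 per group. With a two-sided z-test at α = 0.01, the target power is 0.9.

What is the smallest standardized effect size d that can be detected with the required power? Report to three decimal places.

Need Φ(δ − 2.576) = 0.9, so δ = 2.576 + 1.282 = 3.857.
(Lower-tail contribution to power is negligible for δ > 0.)
δ = d·√(n/2) ⇒ d = δ/√(n/2) = 3.857/√(92/2) = 0.5687.

d ≈ 0.569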